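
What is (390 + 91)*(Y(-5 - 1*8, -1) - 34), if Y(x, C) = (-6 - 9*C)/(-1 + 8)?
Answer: -113035/7 ≈ -16148.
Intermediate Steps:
Y(x, C) = -6/7 - 9*C/7 (Y(x, C) = (-6 - 9*C)/7 = (-6 - 9*C)*(⅐) = -6/7 - 9*C/7)
(390 + 91)*(Y(-5 - 1*8, -1) - 34) = (390 + 91)*((-6/7 - 9/7*(-1)) - 34) = 481*((-6/7 + 9/7) - 34) = 481*(3/7 - 34) = 481*(-235/7) = -113035/7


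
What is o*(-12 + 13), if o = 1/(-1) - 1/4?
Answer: -5/4 ≈ -1.2500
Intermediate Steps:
o = -5/4 (o = 1*(-1) - 1*1/4 = -1 - 1/4 = -5/4 ≈ -1.2500)
o*(-12 + 13) = -5*(-12 + 13)/4 = -5/4*1 = -5/4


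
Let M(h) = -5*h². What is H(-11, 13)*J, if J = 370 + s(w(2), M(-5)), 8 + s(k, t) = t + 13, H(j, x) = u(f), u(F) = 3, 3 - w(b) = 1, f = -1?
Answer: 750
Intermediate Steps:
w(b) = 2 (w(b) = 3 - 1*1 = 3 - 1 = 2)
H(j, x) = 3
s(k, t) = 5 + t (s(k, t) = -8 + (t + 13) = -8 + (13 + t) = 5 + t)
J = 250 (J = 370 + (5 - 5*(-5)²) = 370 + (5 - 5*25) = 370 + (5 - 125) = 370 - 120 = 250)
H(-11, 13)*J = 3*250 = 750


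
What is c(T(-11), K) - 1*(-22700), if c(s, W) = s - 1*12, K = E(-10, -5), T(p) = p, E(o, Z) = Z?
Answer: 22677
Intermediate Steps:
K = -5
c(s, W) = -12 + s (c(s, W) = s - 12 = -12 + s)
c(T(-11), K) - 1*(-22700) = (-12 - 11) - 1*(-22700) = -23 + 22700 = 22677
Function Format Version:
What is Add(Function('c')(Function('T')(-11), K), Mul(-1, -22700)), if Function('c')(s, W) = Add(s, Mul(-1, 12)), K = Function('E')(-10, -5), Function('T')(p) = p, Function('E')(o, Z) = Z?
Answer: 22677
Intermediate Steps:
K = -5
Function('c')(s, W) = Add(-12, s) (Function('c')(s, W) = Add(s, -12) = Add(-12, s))
Add(Function('c')(Function('T')(-11), K), Mul(-1, -22700)) = Add(Add(-12, -11), Mul(-1, -22700)) = Add(-23, 22700) = 22677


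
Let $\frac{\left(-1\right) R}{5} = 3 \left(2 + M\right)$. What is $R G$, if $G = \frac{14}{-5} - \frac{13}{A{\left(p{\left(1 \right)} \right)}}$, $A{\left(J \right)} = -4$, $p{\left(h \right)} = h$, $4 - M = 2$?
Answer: $-27$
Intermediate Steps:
$M = 2$ ($M = 4 - 2 = 2$)
$G = \frac{9}{20}$ ($G = \frac{14}{-5} - \frac{13}{-4} = 14 \left(- \frac{1}{5}\right) - - \frac{13}{4} = - \frac{14}{5} + \frac{13}{4} = \frac{9}{20} \approx 0.45$)
$R = -60$ ($R = - 5 \cdot 3 \left(2 + 2\right) = - 5 \cdot 3 \cdot 4 = \left(-5\right) 12 = -60$)
$R G = \left(-60\right) \frac{9}{20} = -27$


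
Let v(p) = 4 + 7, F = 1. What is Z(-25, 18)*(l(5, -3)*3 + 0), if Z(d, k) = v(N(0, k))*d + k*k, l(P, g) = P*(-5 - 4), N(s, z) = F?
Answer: -6615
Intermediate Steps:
N(s, z) = 1
v(p) = 11
l(P, g) = -9*P (l(P, g) = P*(-9) = -9*P)
Z(d, k) = k**2 + 11*d (Z(d, k) = 11*d + k*k = 11*d + k**2 = k**2 + 11*d)
Z(-25, 18)*(l(5, -3)*3 + 0) = (18**2 + 11*(-25))*(-9*5*3 + 0) = (324 - 275)*(-45*3 + 0) = 49*(-135 + 0) = 49*(-135) = -6615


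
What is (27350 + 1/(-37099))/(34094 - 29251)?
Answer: 1014657649/179670457 ≈ 5.6473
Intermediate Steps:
(27350 + 1/(-37099))/(34094 - 29251) = (27350 - 1/37099)/4843 = (1014657649/37099)*(1/4843) = 1014657649/179670457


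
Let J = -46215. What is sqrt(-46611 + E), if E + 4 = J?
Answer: I*sqrt(92830) ≈ 304.68*I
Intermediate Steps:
E = -46219 (E = -4 - 46215 = -46219)
sqrt(-46611 + E) = sqrt(-46611 - 46219) = sqrt(-92830) = I*sqrt(92830)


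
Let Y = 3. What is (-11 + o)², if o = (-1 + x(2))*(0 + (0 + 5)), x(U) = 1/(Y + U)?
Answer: 225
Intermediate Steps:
x(U) = 1/(3 + U)
o = -4 (o = (-1 + 1/(3 + 2))*(0 + (0 + 5)) = (-1 + 1/5)*(0 + 5) = (-1 + ⅕)*5 = -⅘*5 = -4)
(-11 + o)² = (-11 - 4)² = (-15)² = 225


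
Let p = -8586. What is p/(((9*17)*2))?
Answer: -477/17 ≈ -28.059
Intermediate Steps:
p/(((9*17)*2)) = -8586/((9*17)*2) = -8586/(153*2) = -8586/306 = -8586*1/306 = -477/17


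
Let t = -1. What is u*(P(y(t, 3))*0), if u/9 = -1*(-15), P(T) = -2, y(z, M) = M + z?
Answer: 0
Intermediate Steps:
u = 135 (u = 9*(-1*(-15)) = 9*15 = 135)
u*(P(y(t, 3))*0) = 135*(-2*0) = 135*0 = 0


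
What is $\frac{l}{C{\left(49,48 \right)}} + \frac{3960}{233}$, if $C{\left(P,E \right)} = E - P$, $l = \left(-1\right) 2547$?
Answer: $\frac{597411}{233} \approx 2564.0$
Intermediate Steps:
$l = -2547$
$\frac{l}{C{\left(49,48 \right)}} + \frac{3960}{233} = - \frac{2547}{48 - 49} + \frac{3960}{233} = - \frac{2547}{48 - 49} + 3960 \cdot \frac{1}{233} = - \frac{2547}{-1} + \frac{3960}{233} = \left(-2547\right) \left(-1\right) + \frac{3960}{233} = 2547 + \frac{3960}{233} = \frac{597411}{233}$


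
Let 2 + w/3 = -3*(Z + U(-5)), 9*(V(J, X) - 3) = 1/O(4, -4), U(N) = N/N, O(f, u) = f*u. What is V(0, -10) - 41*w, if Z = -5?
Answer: -176689/144 ≈ -1227.0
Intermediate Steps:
U(N) = 1
V(J, X) = 431/144 (V(J, X) = 3 + 1/(9*((4*(-4)))) = 3 + (1/9)/(-16) = 3 + (1/9)*(-1/16) = 3 - 1/144 = 431/144)
w = 30 (w = -6 + 3*(-3*(-5 + 1)) = -6 + 3*(-3*(-4)) = -6 + 3*12 = -6 + 36 = 30)
V(0, -10) - 41*w = 431/144 - 41*30 = 431/144 - 1230 = -176689/144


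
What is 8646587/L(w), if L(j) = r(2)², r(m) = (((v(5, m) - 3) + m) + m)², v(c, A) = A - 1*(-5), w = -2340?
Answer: 8646587/4096 ≈ 2111.0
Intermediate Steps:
v(c, A) = 5 + A (v(c, A) = A + 5 = 5 + A)
r(m) = (2 + 3*m)² (r(m) = ((((5 + m) - 3) + m) + m)² = (((2 + m) + m) + m)² = ((2 + 2*m) + m)² = (2 + 3*m)²)
L(j) = 4096 (L(j) = ((2 + 3*2)²)² = ((2 + 6)²)² = (8²)² = 64² = 4096)
8646587/L(w) = 8646587/4096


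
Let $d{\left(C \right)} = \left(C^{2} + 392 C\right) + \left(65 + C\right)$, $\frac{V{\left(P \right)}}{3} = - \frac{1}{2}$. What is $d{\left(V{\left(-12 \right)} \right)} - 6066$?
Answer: $- \frac{26353}{4} \approx -6588.3$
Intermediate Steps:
$V{\left(P \right)} = - \frac{3}{2}$ ($V{\left(P \right)} = 3 \left(- \frac{1}{2}\right) = - \frac{3}{2}$)
$d{\left(C \right)} = 65 + C^{2} + 393 C$
$d{\left(V{\left(-12 \right)} \right)} - 6066 = \left(65 + \left(- \frac{3}{2}\right)^{2} + 393 \left(- \frac{3}{2}\right)\right) - 6066 = \left(65 + \frac{9}{4} - \frac{1179}{2}\right) - 6066 = - \frac{2089}{4} - 6066 = - \frac{26353}{4}$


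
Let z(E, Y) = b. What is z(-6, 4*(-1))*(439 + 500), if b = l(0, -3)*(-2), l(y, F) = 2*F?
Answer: 11268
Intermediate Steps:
b = 12 (b = (2*(-3))*(-2) = -6*(-2) = 12)
z(E, Y) = 12
z(-6, 4*(-1))*(439 + 500) = 12*(439 + 500) = 12*939 = 11268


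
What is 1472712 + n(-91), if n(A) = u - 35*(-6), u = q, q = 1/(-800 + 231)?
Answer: 838092617/569 ≈ 1.4729e+6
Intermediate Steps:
q = -1/569 (q = 1/(-569) = -1/569 ≈ -0.0017575)
u = -1/569 ≈ -0.0017575
n(A) = 119489/569 (n(A) = -1/569 - 35*(-6) = -1/569 + 210 = 119489/569)
1472712 + n(-91) = 1472712 + 119489/569 = 838092617/569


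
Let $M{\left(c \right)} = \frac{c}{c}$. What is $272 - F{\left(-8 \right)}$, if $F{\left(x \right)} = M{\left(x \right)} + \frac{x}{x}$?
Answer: $270$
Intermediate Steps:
$M{\left(c \right)} = 1$
$F{\left(x \right)} = 2$ ($F{\left(x \right)} = 1 + \frac{x}{x} = 1 + 1 = 2$)
$272 - F{\left(-8 \right)} = 272 - 2 = 270$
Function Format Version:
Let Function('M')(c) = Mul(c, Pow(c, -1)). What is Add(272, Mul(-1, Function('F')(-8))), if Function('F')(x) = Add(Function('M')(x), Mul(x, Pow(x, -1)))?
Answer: 270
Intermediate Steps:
Function('M')(c) = 1
Function('F')(x) = 2 (Function('F')(x) = Add(1, Mul(x, Pow(x, -1))) = Add(1, 1) = 2)
Add(272, Mul(-1, Function('F')(-8))) = Add(272, Mul(-1, 2)) = Add(272, -2) = 270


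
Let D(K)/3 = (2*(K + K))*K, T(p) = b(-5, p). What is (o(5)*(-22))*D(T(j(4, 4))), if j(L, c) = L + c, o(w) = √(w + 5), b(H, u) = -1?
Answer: -264*√10 ≈ -834.84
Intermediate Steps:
o(w) = √(5 + w)
T(p) = -1
D(K) = 12*K² (D(K) = 3*((2*(K + K))*K) = 3*((2*(2*K))*K) = 3*((4*K)*K) = 3*(4*K²) = 12*K²)
(o(5)*(-22))*D(T(j(4, 4))) = (√(5 + 5)*(-22))*(12*(-1)²) = (√10*(-22))*(12*1) = -22*√10*12 = -264*√10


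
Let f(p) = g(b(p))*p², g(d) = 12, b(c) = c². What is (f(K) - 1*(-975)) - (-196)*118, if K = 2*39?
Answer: 97111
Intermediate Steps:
K = 78
f(p) = 12*p²
(f(K) - 1*(-975)) - (-196)*118 = (12*78² - 1*(-975)) - (-196)*118 = (12*6084 + 975) - 1*(-23128) = (73008 + 975) + 23128 = 73983 + 23128 = 97111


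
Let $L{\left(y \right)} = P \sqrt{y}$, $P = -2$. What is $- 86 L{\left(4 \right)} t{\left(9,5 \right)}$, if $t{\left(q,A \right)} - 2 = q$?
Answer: $3784$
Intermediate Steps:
$L{\left(y \right)} = - 2 \sqrt{y}$
$t{\left(q,A \right)} = 2 + q$
$- 86 L{\left(4 \right)} t{\left(9,5 \right)} = - 86 \left(- 2 \sqrt{4}\right) \left(2 + 9\right) = - 86 \left(\left(-2\right) 2\right) 11 = \left(-86\right) \left(-4\right) 11 = 344 \cdot 11 = 3784$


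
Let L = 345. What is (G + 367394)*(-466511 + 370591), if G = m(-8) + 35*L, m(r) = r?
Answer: -36397899120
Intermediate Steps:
G = 12067 (G = -8 + 35*345 = -8 + 12075 = 12067)
(G + 367394)*(-466511 + 370591) = (12067 + 367394)*(-466511 + 370591) = 379461*(-95920) = -36397899120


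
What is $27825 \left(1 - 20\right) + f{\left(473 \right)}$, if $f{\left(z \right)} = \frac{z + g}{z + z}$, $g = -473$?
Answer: $-528675$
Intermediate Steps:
$f{\left(z \right)} = \frac{-473 + z}{2 z}$ ($f{\left(z \right)} = \frac{z - 473}{z + z} = \frac{-473 + z}{2 z}$)
$27825 \left(1 - 20\right) + f{\left(473 \right)} = 27825 \left(1 - 20\right) + \frac{-473 + 473}{2 \cdot 473} = 27825 \left(1 - 20\right) + \frac{1}{2} \cdot \frac{1}{473} \cdot 0 = 27825 \left(-19\right) + 0 = -528675 + 0 = -528675$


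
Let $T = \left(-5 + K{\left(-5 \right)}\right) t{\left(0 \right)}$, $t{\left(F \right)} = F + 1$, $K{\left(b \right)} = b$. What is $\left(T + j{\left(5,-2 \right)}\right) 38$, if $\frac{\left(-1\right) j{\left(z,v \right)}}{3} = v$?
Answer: $-152$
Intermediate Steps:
$j{\left(z,v \right)} = - 3 v$
$t{\left(F \right)} = 1 + F$
$T = -10$ ($T = \left(-5 - 5\right) \left(1 + 0\right) = \left(-10\right) 1 = -10$)
$\left(T + j{\left(5,-2 \right)}\right) 38 = \left(-10 - -6\right) 38 = \left(-10 + 6\right) 38 = \left(-4\right) 38 = -152$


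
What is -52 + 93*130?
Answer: 12038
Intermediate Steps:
-52 + 93*130 = -52 + 12090 = 12038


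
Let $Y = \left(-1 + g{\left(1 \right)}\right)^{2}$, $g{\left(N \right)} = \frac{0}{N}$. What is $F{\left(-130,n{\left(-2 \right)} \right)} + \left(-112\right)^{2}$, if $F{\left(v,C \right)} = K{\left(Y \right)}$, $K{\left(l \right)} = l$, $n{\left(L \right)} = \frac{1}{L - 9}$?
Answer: $12545$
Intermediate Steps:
$g{\left(N \right)} = 0$
$n{\left(L \right)} = \frac{1}{-9 + L}$
$Y = 1$ ($Y = \left(-1 + 0\right)^{2} = \left(-1\right)^{2} = 1$)
$F{\left(v,C \right)} = 1$
$F{\left(-130,n{\left(-2 \right)} \right)} + \left(-112\right)^{2} = 1 + \left(-112\right)^{2} = 1 + 12544 = 12545$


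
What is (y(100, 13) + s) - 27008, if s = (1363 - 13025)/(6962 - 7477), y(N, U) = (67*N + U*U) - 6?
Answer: -10363013/515 ≈ -20122.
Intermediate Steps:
y(N, U) = -6 + U² + 67*N (y(N, U) = (67*N + U²) - 6 = (U² + 67*N) - 6 = -6 + U² + 67*N)
s = 11662/515 (s = -11662/(-515) = -11662*(-1/515) = 11662/515 ≈ 22.645)
(y(100, 13) + s) - 27008 = ((-6 + 13² + 67*100) + 11662/515) - 27008 = ((-6 + 169 + 6700) + 11662/515) - 27008 = (6863 + 11662/515) - 27008 = 3546107/515 - 27008 = -10363013/515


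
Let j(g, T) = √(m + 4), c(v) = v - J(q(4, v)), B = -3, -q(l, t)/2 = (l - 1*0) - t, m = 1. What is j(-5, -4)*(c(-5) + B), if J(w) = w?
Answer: 10*√5 ≈ 22.361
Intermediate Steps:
q(l, t) = -2*l + 2*t (q(l, t) = -2*((l - 1*0) - t) = -2*((l + 0) - t) = -2*(l - t) = -2*l + 2*t)
c(v) = 8 - v (c(v) = v - (-2*4 + 2*v) = v - (-8 + 2*v) = v + (8 - 2*v) = 8 - v)
j(g, T) = √5 (j(g, T) = √(1 + 4) = √5)
j(-5, -4)*(c(-5) + B) = √5*((8 - 1*(-5)) - 3) = √5*((8 + 5) - 3) = √5*(13 - 3) = √5*10 = 10*√5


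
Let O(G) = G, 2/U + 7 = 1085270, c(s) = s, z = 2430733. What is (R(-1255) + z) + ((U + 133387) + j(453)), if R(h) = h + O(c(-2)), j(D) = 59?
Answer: 2781444418488/1085263 ≈ 2.5629e+6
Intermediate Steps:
U = 2/1085263 (U = 2/(-7 + 1085270) = 2/1085263 ≈ 1.8429e-6)
R(h) = -2 + h (R(h) = h - 2 = -2 + h)
(R(-1255) + z) + ((U + 133387) + j(453)) = ((-2 - 1255) + 2430733) + ((2/1085263 + 133387) + 59) = (-1257 + 2430733) + (144759975783/1085263 + 59) = 2429476 + 144824006300/1085263 = 2781444418488/1085263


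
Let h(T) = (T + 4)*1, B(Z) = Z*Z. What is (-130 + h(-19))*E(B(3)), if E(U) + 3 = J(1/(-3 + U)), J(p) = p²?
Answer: 15515/36 ≈ 430.97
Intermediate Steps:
B(Z) = Z²
E(U) = -3 + (-3 + U)⁻² (E(U) = -3 + (1/(-3 + U))² = -3 + (-3 + U)⁻²)
h(T) = 4 + T (h(T) = (4 + T)*1 = 4 + T)
(-130 + h(-19))*E(B(3)) = (-130 + (4 - 19))*(-3 + (-3 + 3²)⁻²) = (-130 - 15)*(-3 + (-3 + 9)⁻²) = -145*(-3 + 6⁻²) = -145*(-3 + 1/36) = -145*(-107/36) = 15515/36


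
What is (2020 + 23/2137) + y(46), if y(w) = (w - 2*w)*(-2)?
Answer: 4513367/2137 ≈ 2112.0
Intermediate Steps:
y(w) = 2*w (y(w) = -w*(-2) = 2*w)
(2020 + 23/2137) + y(46) = (2020 + 23/2137) + 2*46 = (2020 + 23*(1/2137)) + 92 = (2020 + 23/2137) + 92 = 4316763/2137 + 92 = 4513367/2137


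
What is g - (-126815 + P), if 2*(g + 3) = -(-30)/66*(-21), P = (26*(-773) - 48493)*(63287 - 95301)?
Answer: -48306400269/22 ≈ -2.1957e+9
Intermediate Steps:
P = 2195872274 (P = (-20098 - 48493)*(-32014) = -68591*(-32014) = 2195872274)
g = -171/22 (g = -3 + (-(-30)/66*(-21))/2 = -3 + (-3*(-5/33)*(-21))/2 = -3 + ((5/11)*(-21))/2 = -3 + (½)*(-105/11) = -3 - 105/22 = -171/22 ≈ -7.7727)
g - (-126815 + P) = -171/22 - (-126815 + 2195872274) = -171/22 - 1*2195745459 = -171/22 - 2195745459 = -48306400269/22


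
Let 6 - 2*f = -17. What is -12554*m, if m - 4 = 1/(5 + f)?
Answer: -1682236/33 ≈ -50977.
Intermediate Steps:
f = 23/2 (f = 3 - ½*(-17) = 3 + 17/2 = 23/2 ≈ 11.500)
m = 134/33 (m = 4 + 1/(5 + 23/2) = 4 + 1/(33/2) = 4 + 2/33 = 134/33 ≈ 4.0606)
-12554*m = -12554*134/33 = -1682236/33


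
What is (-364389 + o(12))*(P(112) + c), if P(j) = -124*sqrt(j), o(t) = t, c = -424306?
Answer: 154607347362 + 180730992*sqrt(7) ≈ 1.5509e+11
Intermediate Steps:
(-364389 + o(12))*(P(112) + c) = (-364389 + 12)*(-496*sqrt(7) - 424306) = -364377*(-496*sqrt(7) - 424306) = -364377*(-424306 - 496*sqrt(7)) = 154607347362 + 180730992*sqrt(7)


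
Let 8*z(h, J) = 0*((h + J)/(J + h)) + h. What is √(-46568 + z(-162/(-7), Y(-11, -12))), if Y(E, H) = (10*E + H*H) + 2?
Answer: I*√9126761/14 ≈ 215.79*I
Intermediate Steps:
Y(E, H) = 2 + H² + 10*E (Y(E, H) = (10*E + H²) + 2 = (H² + 10*E) + 2 = 2 + H² + 10*E)
z(h, J) = h/8 (z(h, J) = (0*((h + J)/(J + h)) + h)/8 = (0*((J + h)/(J + h)) + h)/8 = (0*1 + h)/8 = (0 + h)/8 = h/8)
√(-46568 + z(-162/(-7), Y(-11, -12))) = √(-46568 + (-162/(-7))/8) = √(-46568 + (-162*(-⅐))/8) = √(-46568 + (⅛)*(162/7)) = √(-46568 + 81/28) = √(-1303823/28) = I*√9126761/14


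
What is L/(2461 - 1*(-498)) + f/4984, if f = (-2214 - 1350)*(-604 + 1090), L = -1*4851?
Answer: -58516740/167587 ≈ -349.17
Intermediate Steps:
L = -4851
f = -1732104 (f = -3564*486 = -1732104)
L/(2461 - 1*(-498)) + f/4984 = -4851/(2461 - 1*(-498)) - 1732104/4984 = -4851/(2461 + 498) - 1732104*1/4984 = -4851/2959 - 216513/623 = -4851*1/2959 - 216513/623 = -441/269 - 216513/623 = -58516740/167587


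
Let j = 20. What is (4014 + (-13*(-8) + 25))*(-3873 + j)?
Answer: -15962979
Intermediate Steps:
(4014 + (-13*(-8) + 25))*(-3873 + j) = (4014 + (-13*(-8) + 25))*(-3873 + 20) = (4014 + (104 + 25))*(-3853) = (4014 + 129)*(-3853) = 4143*(-3853) = -15962979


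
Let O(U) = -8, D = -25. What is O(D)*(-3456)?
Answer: 27648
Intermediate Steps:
O(D)*(-3456) = -8*(-3456) = 27648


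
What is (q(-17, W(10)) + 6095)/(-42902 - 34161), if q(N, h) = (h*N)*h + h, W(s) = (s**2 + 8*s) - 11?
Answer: 4397/707 ≈ 6.2192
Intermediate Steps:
W(s) = -11 + s**2 + 8*s
q(N, h) = h + N*h**2 (q(N, h) = (N*h)*h + h = N*h**2 + h = h + N*h**2)
(q(-17, W(10)) + 6095)/(-42902 - 34161) = ((-11 + 10**2 + 8*10)*(1 - 17*(-11 + 10**2 + 8*10)) + 6095)/(-42902 - 34161) = ((-11 + 100 + 80)*(1 - 17*(-11 + 100 + 80)) + 6095)/(-77063) = (169*(1 - 17*169) + 6095)*(-1/77063) = (169*(1 - 2873) + 6095)*(-1/77063) = (169*(-2872) + 6095)*(-1/77063) = (-485368 + 6095)*(-1/77063) = -479273*(-1/77063) = 4397/707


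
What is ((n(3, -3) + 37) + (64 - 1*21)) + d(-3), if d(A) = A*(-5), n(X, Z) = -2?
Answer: 93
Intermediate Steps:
d(A) = -5*A
((n(3, -3) + 37) + (64 - 1*21)) + d(-3) = ((-2 + 37) + (64 - 1*21)) - 5*(-3) = (35 + (64 - 21)) + 15 = (35 + 43) + 15 = 78 + 15 = 93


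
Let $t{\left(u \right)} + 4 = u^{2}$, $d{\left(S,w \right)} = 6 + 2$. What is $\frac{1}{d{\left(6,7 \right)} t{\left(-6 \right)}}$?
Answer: $\frac{1}{256} \approx 0.0039063$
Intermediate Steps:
$d{\left(S,w \right)} = 8$
$t{\left(u \right)} = -4 + u^{2}$
$\frac{1}{d{\left(6,7 \right)} t{\left(-6 \right)}} = \frac{1}{8 \left(-4 + \left(-6\right)^{2}\right)} = \frac{1}{8 \left(-4 + 36\right)} = \frac{1}{8 \cdot 32} = \frac{1}{256}$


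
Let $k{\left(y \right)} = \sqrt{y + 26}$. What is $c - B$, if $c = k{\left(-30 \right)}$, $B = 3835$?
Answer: $-3835 + 2 i \approx -3835.0 + 2.0 i$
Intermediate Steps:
$k{\left(y \right)} = \sqrt{26 + y}$
$c = 2 i$ ($c = \sqrt{26 - 30} = \sqrt{-4} = 2 i \approx 2.0 i$)
$c - B = 2 i - 3835 = -3835 + 2 i$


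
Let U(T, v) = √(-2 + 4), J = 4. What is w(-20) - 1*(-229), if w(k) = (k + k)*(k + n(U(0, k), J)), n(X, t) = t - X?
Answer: 869 + 40*√2 ≈ 925.57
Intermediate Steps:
U(T, v) = √2
w(k) = 2*k*(4 + k - √2) (w(k) = (k + k)*(k + (4 - √2)) = (2*k)*(4 + k - √2) = 2*k*(4 + k - √2))
w(-20) - 1*(-229) = 2*(-20)*(4 - 20 - √2) - 1*(-229) = 2*(-20)*(-16 - √2) + 229 = (640 + 40*√2) + 229 = 869 + 40*√2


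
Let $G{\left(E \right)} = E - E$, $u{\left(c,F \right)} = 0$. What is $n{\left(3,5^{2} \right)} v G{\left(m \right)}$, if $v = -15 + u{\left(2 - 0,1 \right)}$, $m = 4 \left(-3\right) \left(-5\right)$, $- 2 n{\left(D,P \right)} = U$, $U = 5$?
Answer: $0$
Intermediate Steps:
$n{\left(D,P \right)} = - \frac{5}{2}$ ($n{\left(D,P \right)} = \left(- \frac{1}{2}\right) 5 = - \frac{5}{2}$)
$m = 60$ ($m = \left(-12\right) \left(-5\right) = 60$)
$G{\left(E \right)} = 0$
$v = -15$ ($v = -15 + 0 = -15$)
$n{\left(3,5^{2} \right)} v G{\left(m \right)} = \left(- \frac{5}{2}\right) \left(-15\right) 0 = \frac{75}{2} \cdot 0 = 0$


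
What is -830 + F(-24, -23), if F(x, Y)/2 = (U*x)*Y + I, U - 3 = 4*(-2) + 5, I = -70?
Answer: -970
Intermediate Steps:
U = 0 (U = 3 + (4*(-2) + 5) = 3 + (-8 + 5) = 3 - 3 = 0)
F(x, Y) = -140 (F(x, Y) = 2*((0*x)*Y - 70) = 2*(0*Y - 70) = 2*(0 - 70) = 2*(-70) = -140)
-830 + F(-24, -23) = -830 - 140 = -970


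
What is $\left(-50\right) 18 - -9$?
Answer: $-891$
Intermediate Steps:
$\left(-50\right) 18 - -9 = -900 + 9 = -891$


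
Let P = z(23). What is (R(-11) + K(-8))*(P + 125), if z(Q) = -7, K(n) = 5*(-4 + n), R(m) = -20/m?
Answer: -75520/11 ≈ -6865.5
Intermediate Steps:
K(n) = -20 + 5*n
P = -7
(R(-11) + K(-8))*(P + 125) = (-20/(-11) + (-20 + 5*(-8)))*(-7 + 125) = (-20*(-1/11) + (-20 - 40))*118 = (20/11 - 60)*118 = -640/11*118 = -75520/11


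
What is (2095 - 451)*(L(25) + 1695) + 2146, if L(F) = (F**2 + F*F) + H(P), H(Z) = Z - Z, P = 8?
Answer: 4843726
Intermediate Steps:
H(Z) = 0
L(F) = 2*F**2 (L(F) = (F**2 + F*F) + 0 = (F**2 + F**2) + 0 = 2*F**2 + 0 = 2*F**2)
(2095 - 451)*(L(25) + 1695) + 2146 = (2095 - 451)*(2*25**2 + 1695) + 2146 = 1644*(2*625 + 1695) + 2146 = 1644*(1250 + 1695) + 2146 = 1644*2945 + 2146 = 4841580 + 2146 = 4843726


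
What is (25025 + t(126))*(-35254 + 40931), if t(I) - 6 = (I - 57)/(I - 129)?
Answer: 141970416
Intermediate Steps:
t(I) = 6 + (-57 + I)/(-129 + I) (t(I) = 6 + (I - 57)/(I - 129) = 6 + (-57 + I)/(-129 + I))
(25025 + t(126))*(-35254 + 40931) = (25025 + (-831 + 7*126)/(-129 + 126))*(-35254 + 40931) = (25025 + (-831 + 882)/(-3))*5677 = (25025 - 1/3*51)*5677 = (25025 - 17)*5677 = 25008*5677 = 141970416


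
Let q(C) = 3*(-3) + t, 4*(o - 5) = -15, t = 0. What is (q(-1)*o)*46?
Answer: -1035/2 ≈ -517.50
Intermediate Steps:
o = 5/4 (o = 5 + (1/4)*(-15) = 5 - 15/4 = 5/4 ≈ 1.2500)
q(C) = -9 (q(C) = 3*(-3) + 0 = -9 + 0 = -9)
(q(-1)*o)*46 = -9*5/4*46 = -45/4*46 = -1035/2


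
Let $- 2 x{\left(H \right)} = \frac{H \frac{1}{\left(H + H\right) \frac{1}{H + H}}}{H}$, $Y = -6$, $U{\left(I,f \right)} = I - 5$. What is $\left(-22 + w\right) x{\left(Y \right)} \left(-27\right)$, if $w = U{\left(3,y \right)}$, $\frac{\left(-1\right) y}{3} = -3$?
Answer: $-324$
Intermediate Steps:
$y = 9$ ($y = \left(-3\right) \left(-3\right) = 9$)
$U{\left(I,f \right)} = -5 + I$ ($U{\left(I,f \right)} = I - 5 = -5 + I$)
$w = -2$ ($w = -5 + 3 = -2$)
$x{\left(H \right)} = - \frac{1}{2}$ ($x{\left(H \right)} = - \frac{\frac{H}{\left(H + H\right) \frac{1}{H + H}} \frac{1}{H}}{2} = - \frac{\frac{H}{2 H \frac{1}{2 H}} \frac{1}{H}}{2} = - \frac{\frac{H}{1} \frac{1}{H}}{2} = - \frac{H 1 \frac{1}{H}}{2} = - \frac{H \frac{1}{H}}{2} = \left(- \frac{1}{2}\right) 1 = - \frac{1}{2}$)
$\left(-22 + w\right) x{\left(Y \right)} \left(-27\right) = \left(-22 - 2\right) \left(- \frac{1}{2}\right) \left(-27\right) = \left(-24\right) \left(- \frac{1}{2}\right) \left(-27\right) = 12 \left(-27\right) = -324$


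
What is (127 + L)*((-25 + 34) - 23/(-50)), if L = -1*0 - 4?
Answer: 58179/50 ≈ 1163.6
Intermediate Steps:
L = -4 (L = 0 - 4 = -4)
(127 + L)*((-25 + 34) - 23/(-50)) = (127 - 4)*((-25 + 34) - 23/(-50)) = 123*(9 - 23*(-1/50)) = 123*(9 + 23/50) = 123*(473/50) = 58179/50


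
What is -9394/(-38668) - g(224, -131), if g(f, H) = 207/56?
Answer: -267079/77336 ≈ -3.4535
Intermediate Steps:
g(f, H) = 207/56 (g(f, H) = 207*(1/56) = 207/56)
-9394/(-38668) - g(224, -131) = -9394/(-38668) - 1*207/56 = -9394*(-1/38668) - 207/56 = 671/2762 - 207/56 = -267079/77336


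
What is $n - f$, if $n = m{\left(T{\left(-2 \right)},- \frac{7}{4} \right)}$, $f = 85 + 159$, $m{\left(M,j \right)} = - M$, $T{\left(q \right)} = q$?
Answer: $-242$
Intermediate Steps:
$f = 244$
$n = 2$ ($n = \left(-1\right) \left(-2\right) = 2$)
$n - f = 2 - 244 = -242$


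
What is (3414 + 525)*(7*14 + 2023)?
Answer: 8354619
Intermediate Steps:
(3414 + 525)*(7*14 + 2023) = 3939*(98 + 2023) = 3939*2121 = 8354619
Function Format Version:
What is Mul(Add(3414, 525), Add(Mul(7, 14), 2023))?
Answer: 8354619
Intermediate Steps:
Mul(Add(3414, 525), Add(Mul(7, 14), 2023)) = Mul(3939, Add(98, 2023)) = Mul(3939, 2121) = 8354619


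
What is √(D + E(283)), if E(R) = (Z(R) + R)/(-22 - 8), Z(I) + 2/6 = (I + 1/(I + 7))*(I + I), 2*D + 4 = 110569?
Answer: √9448713097/435 ≈ 223.46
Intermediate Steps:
D = 110565/2 (D = -2 + (½)*110569 = -2 + 110569/2 = 110565/2 ≈ 55283.)
Z(I) = -⅓ + 2*I*(I + 1/(7 + I)) (Z(I) = -⅓ + (I + 1/(I + 7))*(I + I) = -⅓ + (I + 1/(7 + I))*(2*I) = -⅓ + 2*I*(I + 1/(7 + I)))
E(R) = -R/30 - (-7 + 5*R + 6*R³ + 42*R²)/(90*(7 + R)) (E(R) = ((-7 + 5*R + 6*R³ + 42*R²)/(3*(7 + R)) + R)/(-22 - 8) = (R + (-7 + 5*R + 6*R³ + 42*R²)/(3*(7 + R)))/(-30) = (R + (-7 + 5*R + 6*R³ + 42*R²)/(3*(7 + R)))*(-1/30) = -R/30 - (-7 + 5*R + 6*R³ + 42*R²)/(90*(7 + R)))
√(D + E(283)) = √(110565/2 + (7 - 45*283² - 26*283 - 6*283³)/(90*(7 + 283))) = √(110565/2 + (1/90)*(7 - 45*80089 - 7358 - 6*22665187)/290) = √(110565/2 + (1/90)*(1/290)*(7 - 3604005 - 7358 - 135991122)) = √(110565/2 + (1/90)*(1/290)*(-139602478)) = √(110565/2 - 69801239/13050) = √(325817693/6525) = √9448713097/435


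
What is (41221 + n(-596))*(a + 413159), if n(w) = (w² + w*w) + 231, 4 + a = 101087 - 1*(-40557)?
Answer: 417144491316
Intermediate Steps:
a = 141640 (a = -4 + (101087 - 1*(-40557)) = -4 + (101087 + 40557) = -4 + 141644 = 141640)
n(w) = 231 + 2*w² (n(w) = (w² + w²) + 231 = 2*w² + 231 = 231 + 2*w²)
(41221 + n(-596))*(a + 413159) = (41221 + (231 + 2*(-596)²))*(141640 + 413159) = (41221 + (231 + 2*355216))*554799 = (41221 + (231 + 710432))*554799 = (41221 + 710663)*554799 = 751884*554799 = 417144491316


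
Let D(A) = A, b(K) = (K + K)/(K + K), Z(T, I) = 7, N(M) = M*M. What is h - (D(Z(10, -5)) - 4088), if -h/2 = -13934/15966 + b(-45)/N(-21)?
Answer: 1597033519/391167 ≈ 4082.7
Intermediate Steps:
N(M) = M²
b(K) = 1 (b(K) = (2*K)/((2*K)) = (2*K)*(1/(2*K)) = 1)
h = 680992/391167 (h = -2*(-13934/15966 + 1/(-21)²) = -2*(-13934*1/15966 + 1/441) = -2*(-6967/7983 + 1*(1/441)) = -2*(-6967/7983 + 1/441) = -2*(-340496/391167) = 680992/391167 ≈ 1.7409)
h - (D(Z(10, -5)) - 4088) = 680992/391167 - (7 - 4088) = 680992/391167 - 1*(-4081) = 680992/391167 + 4081 = 1597033519/391167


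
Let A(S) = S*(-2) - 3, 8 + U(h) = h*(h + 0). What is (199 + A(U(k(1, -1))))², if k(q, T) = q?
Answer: 44100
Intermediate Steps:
U(h) = -8 + h² (U(h) = -8 + h*(h + 0) = -8 + h*h = -8 + h²)
A(S) = -3 - 2*S (A(S) = -2*S - 3 = -3 - 2*S)
(199 + A(U(k(1, -1))))² = (199 + (-3 - 2*(-8 + 1²)))² = (199 + (-3 - 2*(-8 + 1)))² = (199 + (-3 - 2*(-7)))² = (199 + (-3 + 14))² = (199 + 11)² = 210² = 44100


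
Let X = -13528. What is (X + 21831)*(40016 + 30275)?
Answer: 583626173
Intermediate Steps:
(X + 21831)*(40016 + 30275) = (-13528 + 21831)*(40016 + 30275) = 8303*70291 = 583626173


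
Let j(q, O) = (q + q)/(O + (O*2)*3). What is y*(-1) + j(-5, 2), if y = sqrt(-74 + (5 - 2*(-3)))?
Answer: -5/7 - 3*I*sqrt(7) ≈ -0.71429 - 7.9373*I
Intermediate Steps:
j(q, O) = 2*q/(7*O) (j(q, O) = (2*q)/(O + (2*O)*3) = (2*q)/(O + 6*O) = (2*q)/((7*O)) = (2*q)*(1/(7*O)) = 2*q/(7*O))
y = 3*I*sqrt(7) (y = sqrt(-74 + (5 + 6)) = sqrt(-74 + 11) = sqrt(-63) = 3*I*sqrt(7) ≈ 7.9373*I)
y*(-1) + j(-5, 2) = (3*I*sqrt(7))*(-1) + (2/7)*(-5)/2 = -3*I*sqrt(7) + (2/7)*(-5)*(1/2) = -3*I*sqrt(7) - 5/7 = -5/7 - 3*I*sqrt(7)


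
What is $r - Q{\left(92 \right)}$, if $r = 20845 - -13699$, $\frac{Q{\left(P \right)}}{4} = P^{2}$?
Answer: $688$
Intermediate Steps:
$Q{\left(P \right)} = 4 P^{2}$
$r = 34544$ ($r = 20845 + 13699 = 34544$)
$r - Q{\left(92 \right)} = 34544 - 4 \cdot 92^{2} = 34544 - 4 \cdot 8464 = 34544 - 33856 = 688$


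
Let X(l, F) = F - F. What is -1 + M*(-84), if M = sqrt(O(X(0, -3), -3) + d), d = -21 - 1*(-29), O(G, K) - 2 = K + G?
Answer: -1 - 84*sqrt(7) ≈ -223.24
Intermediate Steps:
X(l, F) = 0
O(G, K) = 2 + G + K (O(G, K) = 2 + (K + G) = 2 + (G + K) = 2 + G + K)
d = 8 (d = -21 + 29 = 8)
M = sqrt(7) (M = sqrt((2 + 0 - 3) + 8) = sqrt(-1 + 8) = sqrt(7) ≈ 2.6458)
-1 + M*(-84) = -1 + sqrt(7)*(-84) = -1 - 84*sqrt(7)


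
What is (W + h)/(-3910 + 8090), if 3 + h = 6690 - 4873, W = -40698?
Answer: -9721/1045 ≈ -9.3024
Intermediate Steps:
h = 1814 (h = -3 + (6690 - 4873) = -3 + 1817 = 1814)
(W + h)/(-3910 + 8090) = (-40698 + 1814)/(-3910 + 8090) = -38884/4180 = -38884*1/4180 = -9721/1045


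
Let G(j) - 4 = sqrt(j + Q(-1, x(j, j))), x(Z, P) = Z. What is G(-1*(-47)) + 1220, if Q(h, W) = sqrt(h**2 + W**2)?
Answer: 1224 + sqrt(47 + sqrt(2210)) ≈ 1233.7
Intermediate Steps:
Q(h, W) = sqrt(W**2 + h**2)
G(j) = 4 + sqrt(j + sqrt(1 + j**2)) (G(j) = 4 + sqrt(j + sqrt(j**2 + (-1)**2)) = 4 + sqrt(j + sqrt(j**2 + 1)) = 4 + sqrt(j + sqrt(1 + j**2)))
G(-1*(-47)) + 1220 = (4 + sqrt(-1*(-47) + sqrt(1 + (-1*(-47))**2))) + 1220 = (4 + sqrt(47 + sqrt(1 + 47**2))) + 1220 = (4 + sqrt(47 + sqrt(1 + 2209))) + 1220 = (4 + sqrt(47 + sqrt(2210))) + 1220 = 1224 + sqrt(47 + sqrt(2210))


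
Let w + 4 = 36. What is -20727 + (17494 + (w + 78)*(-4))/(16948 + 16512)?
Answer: -346754183/16730 ≈ -20727.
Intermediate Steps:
w = 32 (w = -4 + 36 = 32)
-20727 + (17494 + (w + 78)*(-4))/(16948 + 16512) = -20727 + (17494 + (32 + 78)*(-4))/(16948 + 16512) = -20727 + (17494 + 110*(-4))/33460 = -20727 + (17494 - 440)*(1/33460) = -20727 + 17054*(1/33460) = -20727 + 8527/16730 = -346754183/16730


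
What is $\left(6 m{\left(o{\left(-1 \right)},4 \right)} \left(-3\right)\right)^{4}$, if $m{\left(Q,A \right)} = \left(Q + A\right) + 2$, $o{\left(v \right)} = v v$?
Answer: $252047376$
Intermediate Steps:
$o{\left(v \right)} = v^{2}$
$m{\left(Q,A \right)} = 2 + A + Q$ ($m{\left(Q,A \right)} = \left(A + Q\right) + 2 = 2 + A + Q$)
$\left(6 m{\left(o{\left(-1 \right)},4 \right)} \left(-3\right)\right)^{4} = \left(6 \left(2 + 4 + \left(-1\right)^{2}\right) \left(-3\right)\right)^{4} = \left(6 \left(2 + 4 + 1\right) \left(-3\right)\right)^{4} = \left(6 \cdot 7 \left(-3\right)\right)^{4} = \left(42 \left(-3\right)\right)^{4} = \left(-126\right)^{4} = 252047376$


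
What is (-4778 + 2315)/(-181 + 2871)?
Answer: -2463/2690 ≈ -0.91561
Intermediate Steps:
(-4778 + 2315)/(-181 + 2871) = -2463/2690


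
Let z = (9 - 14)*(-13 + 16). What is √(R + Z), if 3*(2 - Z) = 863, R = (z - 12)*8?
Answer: I*√4515/3 ≈ 22.398*I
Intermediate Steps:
z = -15 (z = -5*3 = -15)
R = -216 (R = (-15 - 12)*8 = -27*8 = -216)
Z = -857/3 (Z = 2 - ⅓*863 = 2 - 863/3 = -857/3 ≈ -285.67)
√(R + Z) = √(-216 - 857/3) = √(-1505/3) = I*√4515/3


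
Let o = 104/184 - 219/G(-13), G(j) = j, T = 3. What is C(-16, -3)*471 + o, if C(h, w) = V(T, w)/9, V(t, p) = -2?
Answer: -78268/897 ≈ -87.255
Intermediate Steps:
C(h, w) = -2/9
o = 5206/299 (o = 104/184 - 219/(-13) = 104*(1/184) - 219*(-1/13) = 13/23 + 219/13 = 5206/299 ≈ 17.411)
C(-16, -3)*471 + o = -2/9*471 + 5206/299 = -314/3 + 5206/299 = -78268/897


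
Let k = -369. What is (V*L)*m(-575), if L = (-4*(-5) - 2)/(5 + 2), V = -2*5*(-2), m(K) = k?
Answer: -132840/7 ≈ -18977.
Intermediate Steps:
m(K) = -369
V = 20 (V = -10*(-2) = 20)
L = 18/7 (L = (20 - 2)/7 = 18*(1/7) = 18/7 ≈ 2.5714)
(V*L)*m(-575) = (20*(18/7))*(-369) = (360/7)*(-369) = -132840/7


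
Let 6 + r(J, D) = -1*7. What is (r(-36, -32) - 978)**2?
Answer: 982081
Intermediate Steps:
r(J, D) = -13 (r(J, D) = -6 - 1*7 = -6 - 7 = -13)
(r(-36, -32) - 978)**2 = (-13 - 978)**2 = (-991)**2 = 982081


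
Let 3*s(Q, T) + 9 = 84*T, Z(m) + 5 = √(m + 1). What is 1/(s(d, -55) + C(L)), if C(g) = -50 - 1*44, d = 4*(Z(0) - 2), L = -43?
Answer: -1/1637 ≈ -0.00061087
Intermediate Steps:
Z(m) = -5 + √(1 + m) (Z(m) = -5 + √(m + 1) = -5 + √(1 + m))
d = -24 (d = 4*((-5 + √(1 + 0)) - 2) = 4*((-5 + √1) - 2) = 4*((-5 + 1) - 2) = 4*(-4 - 2) = 4*(-6) = -24)
s(Q, T) = -3 + 28*T (s(Q, T) = -3 + (84*T)/3 = -3 + 28*T)
C(g) = -94 (C(g) = -50 - 44 = -94)
1/(s(d, -55) + C(L)) = 1/((-3 + 28*(-55)) - 94) = 1/((-3 - 1540) - 94) = 1/(-1543 - 94) = 1/(-1637) = -1/1637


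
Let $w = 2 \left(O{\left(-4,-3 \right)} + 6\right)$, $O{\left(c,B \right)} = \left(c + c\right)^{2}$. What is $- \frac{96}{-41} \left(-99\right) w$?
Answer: $- \frac{1330560}{41} \approx -32453.0$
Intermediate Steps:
$O{\left(c,B \right)} = 4 c^{2}$ ($O{\left(c,B \right)} = \left(2 c\right)^{2} = 4 c^{2}$)
$w = 140$ ($w = 2 \left(4 \left(-4\right)^{2} + 6\right) = 2 \left(4 \cdot 16 + 6\right) = 2 \left(64 + 6\right) = 2 \cdot 70 = 140$)
$- \frac{96}{-41} \left(-99\right) w = - \frac{96}{-41} \left(-99\right) 140 = \left(-96\right) \left(- \frac{1}{41}\right) \left(-99\right) 140 = \frac{96}{41} \left(-99\right) 140 = \left(- \frac{9504}{41}\right) 140 = - \frac{1330560}{41}$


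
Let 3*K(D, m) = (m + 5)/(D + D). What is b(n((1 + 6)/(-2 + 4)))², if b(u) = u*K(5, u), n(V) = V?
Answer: 14161/14400 ≈ 0.98340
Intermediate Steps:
K(D, m) = (5 + m)/(6*D) (K(D, m) = ((m + 5)/(D + D))/3 = ((5 + m)/((2*D)))/3 = ((5 + m)*(1/(2*D)))/3 = ((5 + m)/(2*D))/3 = (5 + m)/(6*D))
b(u) = u*(⅙ + u/30) (b(u) = u*((⅙)*(5 + u)/5) = u*((⅙)*(⅕)*(5 + u)) = u*(⅙ + u/30))
b(n((1 + 6)/(-2 + 4)))² = (((1 + 6)/(-2 + 4))*(5 + (1 + 6)/(-2 + 4))/30)² = ((7/2)*(5 + 7/2)/30)² = ((7*(½))*(5 + 7*(½))/30)² = ((1/30)*(7/2)*(5 + 7/2))² = ((1/30)*(7/2)*(17/2))² = (119/120)² = 14161/14400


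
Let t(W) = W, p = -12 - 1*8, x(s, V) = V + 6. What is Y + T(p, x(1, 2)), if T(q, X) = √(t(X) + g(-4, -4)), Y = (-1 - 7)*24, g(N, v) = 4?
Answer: -192 + 2*√3 ≈ -188.54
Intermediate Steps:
x(s, V) = 6 + V
p = -20 (p = -12 - 8 = -20)
Y = -192 (Y = -8*24 = -192)
T(q, X) = √(4 + X) (T(q, X) = √(X + 4) = √(4 + X))
Y + T(p, x(1, 2)) = -192 + √(4 + (6 + 2)) = -192 + √(4 + 8) = -192 + √12 = -192 + 2*√3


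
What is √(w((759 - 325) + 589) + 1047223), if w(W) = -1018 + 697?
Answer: √1046902 ≈ 1023.2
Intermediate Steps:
w(W) = -321
√(w((759 - 325) + 589) + 1047223) = √(-321 + 1047223) = √1046902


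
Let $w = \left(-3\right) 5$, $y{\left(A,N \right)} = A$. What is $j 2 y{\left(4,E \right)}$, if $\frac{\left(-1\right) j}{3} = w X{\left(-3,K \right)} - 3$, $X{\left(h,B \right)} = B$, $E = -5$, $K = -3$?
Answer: $-1008$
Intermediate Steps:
$w = -15$
$j = -126$ ($j = - 3 \left(\left(-15\right) \left(-3\right) - 3\right) = - 3 \left(45 - 3\right) = \left(-3\right) 42 = -126$)
$j 2 y{\left(4,E \right)} = \left(-126\right) 2 \cdot 4 = \left(-252\right) 4 = -1008$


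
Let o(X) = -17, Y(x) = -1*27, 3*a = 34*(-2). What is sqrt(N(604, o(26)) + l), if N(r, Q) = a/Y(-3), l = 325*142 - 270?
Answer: 2*sqrt(929087)/9 ≈ 214.20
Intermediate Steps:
a = -68/3 (a = (34*(-2))/3 = (1/3)*(-68) = -68/3 ≈ -22.667)
Y(x) = -27
l = 45880 (l = 46150 - 270 = 45880)
N(r, Q) = 68/81 (N(r, Q) = -68/3/(-27) = -68/3*(-1/27) = 68/81)
sqrt(N(604, o(26)) + l) = sqrt(68/81 + 45880) = sqrt(3716348/81) = 2*sqrt(929087)/9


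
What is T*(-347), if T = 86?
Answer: -29842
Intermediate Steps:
T*(-347) = 86*(-347) = -29842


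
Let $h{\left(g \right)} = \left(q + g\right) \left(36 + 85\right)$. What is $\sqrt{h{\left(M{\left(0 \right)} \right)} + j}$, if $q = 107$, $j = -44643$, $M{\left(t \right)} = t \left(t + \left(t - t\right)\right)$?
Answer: $4 i \sqrt{1981} \approx 178.03 i$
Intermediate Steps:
$M{\left(t \right)} = t^{2}$ ($M{\left(t \right)} = t \left(t + 0\right) = t t = t^{2}$)
$h{\left(g \right)} = 12947 + 121 g$ ($h{\left(g \right)} = \left(107 + g\right) \left(36 + 85\right) = \left(107 + g\right) 121 = 12947 + 121 g$)
$\sqrt{h{\left(M{\left(0 \right)} \right)} + j} = \sqrt{\left(12947 + 121 \cdot 0^{2}\right) - 44643} = \sqrt{\left(12947 + 121 \cdot 0\right) - 44643} = \sqrt{\left(12947 + 0\right) - 44643} = \sqrt{12947 - 44643} = \sqrt{-31696} = 4 i \sqrt{1981}$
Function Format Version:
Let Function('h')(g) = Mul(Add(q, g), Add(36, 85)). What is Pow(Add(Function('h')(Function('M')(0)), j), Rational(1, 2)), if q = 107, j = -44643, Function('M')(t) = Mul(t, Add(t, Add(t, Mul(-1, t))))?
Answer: Mul(4, I, Pow(1981, Rational(1, 2))) ≈ Mul(178.03, I)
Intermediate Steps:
Function('M')(t) = Pow(t, 2) (Function('M')(t) = Mul(t, Add(t, 0)) = Mul(t, t) = Pow(t, 2))
Function('h')(g) = Add(12947, Mul(121, g)) (Function('h')(g) = Mul(Add(107, g), Add(36, 85)) = Mul(Add(107, g), 121) = Add(12947, Mul(121, g)))
Pow(Add(Function('h')(Function('M')(0)), j), Rational(1, 2)) = Pow(Add(Add(12947, Mul(121, Pow(0, 2))), -44643), Rational(1, 2)) = Pow(Add(Add(12947, Mul(121, 0)), -44643), Rational(1, 2)) = Pow(Add(Add(12947, 0), -44643), Rational(1, 2)) = Pow(Add(12947, -44643), Rational(1, 2)) = Pow(-31696, Rational(1, 2)) = Mul(4, I, Pow(1981, Rational(1, 2)))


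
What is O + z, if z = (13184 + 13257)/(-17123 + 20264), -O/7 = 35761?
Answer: -786250666/3141 ≈ -2.5032e+5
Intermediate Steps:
O = -250327 (O = -7*35761 = -250327)
z = 26441/3141 ≈ 8.4180
O + z = -250327 + 26441/3141 = -786250666/3141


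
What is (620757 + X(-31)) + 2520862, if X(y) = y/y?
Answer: 3141620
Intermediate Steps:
X(y) = 1
(620757 + X(-31)) + 2520862 = (620757 + 1) + 2520862 = 620758 + 2520862 = 3141620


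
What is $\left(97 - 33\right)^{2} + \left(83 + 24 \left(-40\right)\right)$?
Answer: $3219$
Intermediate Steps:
$\left(97 - 33\right)^{2} + \left(83 + 24 \left(-40\right)\right) = \left(97 - 33\right)^{2} + \left(83 - 960\right) = 64^{2} - 877 = 4096 - 877 = 3219$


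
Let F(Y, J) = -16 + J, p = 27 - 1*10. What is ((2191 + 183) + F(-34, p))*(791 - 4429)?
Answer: -8640250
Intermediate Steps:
p = 17 (p = 27 - 10 = 17)
((2191 + 183) + F(-34, p))*(791 - 4429) = ((2191 + 183) + (-16 + 17))*(791 - 4429) = (2374 + 1)*(-3638) = 2375*(-3638) = -8640250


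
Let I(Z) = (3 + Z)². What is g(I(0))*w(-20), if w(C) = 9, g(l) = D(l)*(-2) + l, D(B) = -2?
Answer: 117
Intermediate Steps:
g(l) = 4 + l (g(l) = -2*(-2) + l = 4 + l)
g(I(0))*w(-20) = (4 + (3 + 0)²)*9 = (4 + 3²)*9 = (4 + 9)*9 = 13*9 = 117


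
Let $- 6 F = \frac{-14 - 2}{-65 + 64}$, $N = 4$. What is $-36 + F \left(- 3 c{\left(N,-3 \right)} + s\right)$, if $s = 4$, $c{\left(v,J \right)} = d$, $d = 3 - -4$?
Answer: $\frac{28}{3} \approx 9.3333$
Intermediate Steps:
$d = 7$ ($d = 3 + 4 = 7$)
$c{\left(v,J \right)} = 7$
$F = - \frac{8}{3}$ ($F = - \frac{\left(-14 - 2\right) \frac{1}{-65 + 64}}{6} = - \frac{\left(-16\right) \frac{1}{-1}}{6} = - \frac{\left(-16\right) \left(-1\right)}{6} = \left(- \frac{1}{6}\right) 16 = - \frac{8}{3} \approx -2.6667$)
$-36 + F \left(- 3 c{\left(N,-3 \right)} + s\right) = -36 - \frac{8 \left(\left(-3\right) 7 + 4\right)}{3} = -36 - \frac{8 \left(-21 + 4\right)}{3} = -36 - - \frac{136}{3} = -36 + \frac{136}{3} = \frac{28}{3}$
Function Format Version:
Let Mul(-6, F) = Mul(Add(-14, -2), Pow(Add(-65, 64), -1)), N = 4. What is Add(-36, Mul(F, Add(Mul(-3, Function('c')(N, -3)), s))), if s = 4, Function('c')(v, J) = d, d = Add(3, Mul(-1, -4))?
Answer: Rational(28, 3) ≈ 9.3333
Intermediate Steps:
d = 7 (d = Add(3, 4) = 7)
Function('c')(v, J) = 7
F = Rational(-8, 3) (F = Mul(Rational(-1, 6), Mul(Add(-14, -2), Pow(Add(-65, 64), -1))) = Mul(Rational(-1, 6), Mul(-16, Pow(-1, -1))) = Mul(Rational(-1, 6), Mul(-16, -1)) = Mul(Rational(-1, 6), 16) = Rational(-8, 3) ≈ -2.6667)
Add(-36, Mul(F, Add(Mul(-3, Function('c')(N, -3)), s))) = Add(-36, Mul(Rational(-8, 3), Add(Mul(-3, 7), 4))) = Add(-36, Mul(Rational(-8, 3), Add(-21, 4))) = Add(-36, Mul(Rational(-8, 3), -17)) = Add(-36, Rational(136, 3)) = Rational(28, 3)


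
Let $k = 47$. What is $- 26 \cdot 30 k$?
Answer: $-36660$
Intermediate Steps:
$- 26 \cdot 30 k = - 26 \cdot 30 \cdot 47 = - 780 \cdot 47 = \left(-1\right) 36660 = -36660$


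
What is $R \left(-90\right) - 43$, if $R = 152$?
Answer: $-13723$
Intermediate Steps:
$R \left(-90\right) - 43 = 152 \left(-90\right) - 43 = -13680 - 43 = -13723$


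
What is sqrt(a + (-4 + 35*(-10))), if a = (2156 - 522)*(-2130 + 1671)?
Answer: 26*I*sqrt(1110) ≈ 866.23*I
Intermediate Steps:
a = -750006 (a = 1634*(-459) = -750006)
sqrt(a + (-4 + 35*(-10))) = sqrt(-750006 + (-4 + 35*(-10))) = sqrt(-750006 + (-4 - 350)) = sqrt(-750006 - 354) = sqrt(-750360) = 26*I*sqrt(1110)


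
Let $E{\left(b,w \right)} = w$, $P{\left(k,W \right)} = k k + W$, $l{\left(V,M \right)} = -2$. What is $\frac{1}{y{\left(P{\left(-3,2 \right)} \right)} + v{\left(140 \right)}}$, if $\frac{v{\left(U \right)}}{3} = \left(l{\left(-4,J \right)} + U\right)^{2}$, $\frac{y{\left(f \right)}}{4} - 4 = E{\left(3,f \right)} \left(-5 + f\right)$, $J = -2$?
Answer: $\frac{1}{57412} \approx 1.7418 \cdot 10^{-5}$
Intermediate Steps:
$P{\left(k,W \right)} = W + k^{2}$ ($P{\left(k,W \right)} = k^{2} + W = W + k^{2}$)
$y{\left(f \right)} = 16 + 4 f \left(-5 + f\right)$
$v{\left(U \right)} = 3 \left(-2 + U\right)^{2}$
$\frac{1}{y{\left(P{\left(-3,2 \right)} \right)} + v{\left(140 \right)}} = \frac{1}{\left(16 - 20 \left(2 + \left(-3\right)^{2}\right) + 4 \left(2 + \left(-3\right)^{2}\right)^{2}\right) + 3 \left(-2 + 140\right)^{2}} = \frac{1}{\left(16 - 20 \left(2 + 9\right) + 4 \left(2 + 9\right)^{2}\right) + 3 \cdot 138^{2}} = \frac{1}{\left(16 - 220 + 4 \cdot 11^{2}\right) + 3 \cdot 19044} = \frac{1}{\left(16 - 220 + 4 \cdot 121\right) + 57132} = \frac{1}{\left(16 - 220 + 484\right) + 57132} = \frac{1}{280 + 57132} = \frac{1}{57412}$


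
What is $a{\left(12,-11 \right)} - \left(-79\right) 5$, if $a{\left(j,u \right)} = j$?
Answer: $407$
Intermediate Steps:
$a{\left(12,-11 \right)} - \left(-79\right) 5 = 12 - \left(-79\right) 5 = 12 - -395 = 12 + 395 = 407$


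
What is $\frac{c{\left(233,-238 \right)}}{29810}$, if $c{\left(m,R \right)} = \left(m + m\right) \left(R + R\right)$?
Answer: $- \frac{110908}{14905} \approx -7.441$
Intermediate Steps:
$c{\left(m,R \right)} = 4 R m$ ($c{\left(m,R \right)} = 2 m 2 R = 4 R m$)
$\frac{c{\left(233,-238 \right)}}{29810} = \frac{4 \left(-238\right) 233}{29810} = \left(-221816\right) \frac{1}{29810} = - \frac{110908}{14905}$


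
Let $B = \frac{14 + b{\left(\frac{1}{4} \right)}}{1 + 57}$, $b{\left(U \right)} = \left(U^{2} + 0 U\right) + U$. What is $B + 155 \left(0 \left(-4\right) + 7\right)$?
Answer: $\frac{1007109}{928} \approx 1085.2$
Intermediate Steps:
$b{\left(U \right)} = U + U^{2}$ ($b{\left(U \right)} = \left(U^{2} + 0\right) + U = U^{2} + U = U + U^{2}$)
$B = \frac{229}{928}$ ($B = \frac{14 + \frac{1 + \frac{1}{4}}{4}}{1 + 57} = \frac{14 + \frac{1 + \frac{1}{4}}{4}}{58} = \left(14 + \frac{1}{4} \cdot \frac{5}{4}\right) \frac{1}{58} = \left(14 + \frac{5}{16}\right) \frac{1}{58} = \frac{229}{16} \cdot \frac{1}{58} = \frac{229}{928} \approx 0.24677$)
$B + 155 \left(0 \left(-4\right) + 7\right) = \frac{229}{928} + 155 \left(0 \left(-4\right) + 7\right) = \frac{229}{928} + 155 \left(0 + 7\right) = \frac{229}{928} + 155 \cdot 7 = \frac{229}{928} + 1085 = \frac{1007109}{928}$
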